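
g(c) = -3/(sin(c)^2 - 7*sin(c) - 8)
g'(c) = -3*(-2*sin(c)*cos(c) + 7*cos(c))/(sin(c)^2 - 7*sin(c) - 8)^2 = 3*(2*sin(c) - 7)*cos(c)/((sin(c) - 8)^2*(sin(c) + 1)^2)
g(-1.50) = 133.10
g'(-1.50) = -3757.56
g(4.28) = 3.66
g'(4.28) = 16.49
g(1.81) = 0.22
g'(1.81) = 0.02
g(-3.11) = 0.39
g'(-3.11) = 0.35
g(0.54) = 0.26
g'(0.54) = -0.12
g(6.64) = 0.29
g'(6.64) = -0.17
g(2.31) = 0.24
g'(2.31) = 0.07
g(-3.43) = 0.30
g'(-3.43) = 0.19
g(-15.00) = 0.99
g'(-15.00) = 2.07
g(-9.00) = 0.61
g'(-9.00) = 0.87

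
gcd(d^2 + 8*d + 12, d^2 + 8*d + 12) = d^2 + 8*d + 12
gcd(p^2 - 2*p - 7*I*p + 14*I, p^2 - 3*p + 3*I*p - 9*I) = 1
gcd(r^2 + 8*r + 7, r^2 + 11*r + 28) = r + 7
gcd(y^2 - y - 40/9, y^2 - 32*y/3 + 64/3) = y - 8/3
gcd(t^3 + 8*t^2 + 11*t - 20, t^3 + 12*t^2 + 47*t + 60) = t^2 + 9*t + 20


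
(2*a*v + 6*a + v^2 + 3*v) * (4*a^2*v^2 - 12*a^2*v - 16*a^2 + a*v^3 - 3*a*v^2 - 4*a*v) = 8*a^3*v^3 - 104*a^3*v - 96*a^3 + 6*a^2*v^4 - 78*a^2*v^2 - 72*a^2*v + a*v^5 - 13*a*v^3 - 12*a*v^2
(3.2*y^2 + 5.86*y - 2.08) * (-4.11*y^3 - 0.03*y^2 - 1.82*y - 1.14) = -13.152*y^5 - 24.1806*y^4 + 2.549*y^3 - 14.2508*y^2 - 2.8948*y + 2.3712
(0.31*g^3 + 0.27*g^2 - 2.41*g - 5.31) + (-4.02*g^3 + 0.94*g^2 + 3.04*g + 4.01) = -3.71*g^3 + 1.21*g^2 + 0.63*g - 1.3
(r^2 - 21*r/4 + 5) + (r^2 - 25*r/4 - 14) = 2*r^2 - 23*r/2 - 9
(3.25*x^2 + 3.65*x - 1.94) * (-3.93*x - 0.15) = -12.7725*x^3 - 14.832*x^2 + 7.0767*x + 0.291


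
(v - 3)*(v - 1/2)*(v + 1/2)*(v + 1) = v^4 - 2*v^3 - 13*v^2/4 + v/2 + 3/4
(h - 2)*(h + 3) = h^2 + h - 6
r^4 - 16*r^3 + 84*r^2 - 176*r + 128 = (r - 8)*(r - 4)*(r - 2)^2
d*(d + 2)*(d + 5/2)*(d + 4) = d^4 + 17*d^3/2 + 23*d^2 + 20*d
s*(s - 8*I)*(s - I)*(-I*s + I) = -I*s^4 - 9*s^3 + I*s^3 + 9*s^2 + 8*I*s^2 - 8*I*s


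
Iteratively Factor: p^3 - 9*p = (p)*(p^2 - 9) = p*(p - 3)*(p + 3)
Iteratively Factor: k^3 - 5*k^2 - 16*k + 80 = (k + 4)*(k^2 - 9*k + 20) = (k - 5)*(k + 4)*(k - 4)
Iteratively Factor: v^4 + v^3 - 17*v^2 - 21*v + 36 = (v + 3)*(v^3 - 2*v^2 - 11*v + 12) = (v - 1)*(v + 3)*(v^2 - v - 12) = (v - 4)*(v - 1)*(v + 3)*(v + 3)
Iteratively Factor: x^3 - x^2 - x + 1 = (x - 1)*(x^2 - 1) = (x - 1)*(x + 1)*(x - 1)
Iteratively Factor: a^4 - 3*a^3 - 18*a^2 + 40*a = (a)*(a^3 - 3*a^2 - 18*a + 40) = a*(a - 5)*(a^2 + 2*a - 8) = a*(a - 5)*(a + 4)*(a - 2)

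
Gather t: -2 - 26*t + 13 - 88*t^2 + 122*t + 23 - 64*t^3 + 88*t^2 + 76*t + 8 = -64*t^3 + 172*t + 42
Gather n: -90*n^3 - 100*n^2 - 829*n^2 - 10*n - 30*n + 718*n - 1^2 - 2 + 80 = -90*n^3 - 929*n^2 + 678*n + 77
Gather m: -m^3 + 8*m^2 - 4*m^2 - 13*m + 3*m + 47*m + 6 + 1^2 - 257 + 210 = -m^3 + 4*m^2 + 37*m - 40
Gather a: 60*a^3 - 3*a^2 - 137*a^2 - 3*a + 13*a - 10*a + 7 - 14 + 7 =60*a^3 - 140*a^2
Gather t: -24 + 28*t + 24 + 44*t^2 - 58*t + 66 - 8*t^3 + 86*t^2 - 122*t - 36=-8*t^3 + 130*t^2 - 152*t + 30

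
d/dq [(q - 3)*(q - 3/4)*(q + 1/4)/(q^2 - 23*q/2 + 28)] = (32*q^4 - 736*q^3 + 3934*q^2 - 6308*q + 1383)/(8*(4*q^4 - 92*q^3 + 753*q^2 - 2576*q + 3136))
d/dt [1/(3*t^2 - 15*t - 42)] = (5 - 2*t)/(3*(-t^2 + 5*t + 14)^2)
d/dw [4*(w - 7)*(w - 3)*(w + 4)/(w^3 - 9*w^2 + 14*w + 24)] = 12*(-w^4 + 22*w^3 - 145*w^2 + 408*w - 544)/(w^6 - 18*w^5 + 109*w^4 - 204*w^3 - 236*w^2 + 672*w + 576)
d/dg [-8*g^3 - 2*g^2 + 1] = 4*g*(-6*g - 1)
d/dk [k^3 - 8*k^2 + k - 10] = 3*k^2 - 16*k + 1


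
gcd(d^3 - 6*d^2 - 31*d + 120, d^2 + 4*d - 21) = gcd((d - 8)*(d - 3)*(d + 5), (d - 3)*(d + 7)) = d - 3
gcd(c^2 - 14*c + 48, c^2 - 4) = 1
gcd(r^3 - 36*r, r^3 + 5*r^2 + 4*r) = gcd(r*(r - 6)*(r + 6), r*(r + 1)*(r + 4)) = r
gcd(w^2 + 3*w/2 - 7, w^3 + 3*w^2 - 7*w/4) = w + 7/2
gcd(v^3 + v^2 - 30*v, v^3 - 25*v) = v^2 - 5*v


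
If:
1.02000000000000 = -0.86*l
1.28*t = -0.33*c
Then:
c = -3.87878787878788*t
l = -1.19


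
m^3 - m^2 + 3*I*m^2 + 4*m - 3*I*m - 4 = (m - 1)*(m - I)*(m + 4*I)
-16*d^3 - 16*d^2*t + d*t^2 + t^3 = (-4*d + t)*(d + t)*(4*d + t)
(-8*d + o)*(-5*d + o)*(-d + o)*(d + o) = -40*d^4 + 13*d^3*o + 39*d^2*o^2 - 13*d*o^3 + o^4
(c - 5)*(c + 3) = c^2 - 2*c - 15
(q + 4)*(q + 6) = q^2 + 10*q + 24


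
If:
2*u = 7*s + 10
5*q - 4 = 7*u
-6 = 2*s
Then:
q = -69/10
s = -3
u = -11/2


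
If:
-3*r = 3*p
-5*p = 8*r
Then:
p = 0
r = 0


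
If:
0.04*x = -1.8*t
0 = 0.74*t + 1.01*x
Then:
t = 0.00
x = 0.00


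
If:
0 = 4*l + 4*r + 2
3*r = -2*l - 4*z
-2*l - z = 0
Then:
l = -1/6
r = -1/3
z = 1/3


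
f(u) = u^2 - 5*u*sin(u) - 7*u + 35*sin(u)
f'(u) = -5*u*cos(u) + 2*u - 5*sin(u) + 35*cos(u) - 7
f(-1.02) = -25.99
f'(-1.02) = 16.21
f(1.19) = 20.06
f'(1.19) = 1.53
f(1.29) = 20.07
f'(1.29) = -1.31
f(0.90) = 18.40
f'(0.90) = 9.84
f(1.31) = 20.03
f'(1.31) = -1.88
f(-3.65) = 64.79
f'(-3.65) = -63.25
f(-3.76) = 71.65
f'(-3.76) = -61.26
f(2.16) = 9.67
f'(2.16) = -20.28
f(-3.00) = 22.94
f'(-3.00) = -61.79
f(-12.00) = 278.97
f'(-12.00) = 46.48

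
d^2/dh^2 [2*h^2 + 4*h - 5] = 4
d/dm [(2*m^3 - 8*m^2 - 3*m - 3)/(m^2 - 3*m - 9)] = (2*m^4 - 12*m^3 - 27*m^2 + 150*m + 18)/(m^4 - 6*m^3 - 9*m^2 + 54*m + 81)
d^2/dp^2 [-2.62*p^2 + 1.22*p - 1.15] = -5.24000000000000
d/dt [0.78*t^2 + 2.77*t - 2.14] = 1.56*t + 2.77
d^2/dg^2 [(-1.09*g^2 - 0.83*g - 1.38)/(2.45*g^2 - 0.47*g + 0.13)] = (-12.47442*g^3 - 47.61771*g^2 + 11.12055*g + 0.131108)/(14.706125*g^6 - 8.463525*g^5 + 3.96459*g^4 - 1.001993*g^3 + 0.210366*g^2 - 0.023829*g + 0.002197)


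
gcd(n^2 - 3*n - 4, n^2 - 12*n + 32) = n - 4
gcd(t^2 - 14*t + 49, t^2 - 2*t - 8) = 1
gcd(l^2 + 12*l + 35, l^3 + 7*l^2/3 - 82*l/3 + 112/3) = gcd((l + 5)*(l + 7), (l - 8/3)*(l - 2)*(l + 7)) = l + 7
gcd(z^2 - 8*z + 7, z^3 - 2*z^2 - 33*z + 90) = 1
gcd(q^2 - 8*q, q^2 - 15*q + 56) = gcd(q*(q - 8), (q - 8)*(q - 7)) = q - 8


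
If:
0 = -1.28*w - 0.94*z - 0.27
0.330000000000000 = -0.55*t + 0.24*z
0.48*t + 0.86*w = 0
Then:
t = -1.09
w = 0.61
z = -1.11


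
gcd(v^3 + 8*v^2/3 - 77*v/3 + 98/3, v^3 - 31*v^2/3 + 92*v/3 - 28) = v^2 - 13*v/3 + 14/3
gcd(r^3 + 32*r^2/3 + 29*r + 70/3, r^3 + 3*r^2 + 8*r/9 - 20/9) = r^2 + 11*r/3 + 10/3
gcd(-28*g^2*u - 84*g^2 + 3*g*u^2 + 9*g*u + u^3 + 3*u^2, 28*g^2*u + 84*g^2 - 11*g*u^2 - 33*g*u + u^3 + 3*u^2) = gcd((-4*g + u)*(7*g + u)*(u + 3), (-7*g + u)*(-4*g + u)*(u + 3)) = -4*g*u - 12*g + u^2 + 3*u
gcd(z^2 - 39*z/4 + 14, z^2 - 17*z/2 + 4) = z - 8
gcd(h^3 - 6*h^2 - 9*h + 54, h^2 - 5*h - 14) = 1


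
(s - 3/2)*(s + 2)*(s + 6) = s^3 + 13*s^2/2 - 18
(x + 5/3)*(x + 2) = x^2 + 11*x/3 + 10/3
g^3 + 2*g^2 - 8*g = g*(g - 2)*(g + 4)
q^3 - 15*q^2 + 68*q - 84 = (q - 7)*(q - 6)*(q - 2)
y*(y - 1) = y^2 - y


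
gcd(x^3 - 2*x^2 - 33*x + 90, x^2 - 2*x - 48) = x + 6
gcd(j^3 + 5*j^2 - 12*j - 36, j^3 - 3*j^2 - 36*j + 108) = j^2 + 3*j - 18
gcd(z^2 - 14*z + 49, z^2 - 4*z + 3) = 1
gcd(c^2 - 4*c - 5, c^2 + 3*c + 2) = c + 1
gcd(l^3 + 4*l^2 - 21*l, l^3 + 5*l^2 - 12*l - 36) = l - 3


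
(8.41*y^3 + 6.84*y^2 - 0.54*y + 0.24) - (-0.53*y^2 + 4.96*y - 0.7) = 8.41*y^3 + 7.37*y^2 - 5.5*y + 0.94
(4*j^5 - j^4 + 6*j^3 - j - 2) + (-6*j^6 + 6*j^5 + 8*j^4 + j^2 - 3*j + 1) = -6*j^6 + 10*j^5 + 7*j^4 + 6*j^3 + j^2 - 4*j - 1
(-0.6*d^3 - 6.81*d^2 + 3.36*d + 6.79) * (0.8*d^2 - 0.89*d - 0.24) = -0.48*d^5 - 4.914*d^4 + 8.8929*d^3 + 4.076*d^2 - 6.8495*d - 1.6296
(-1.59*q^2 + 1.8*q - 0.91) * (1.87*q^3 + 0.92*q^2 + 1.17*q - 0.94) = -2.9733*q^5 + 1.9032*q^4 - 1.906*q^3 + 2.7634*q^2 - 2.7567*q + 0.8554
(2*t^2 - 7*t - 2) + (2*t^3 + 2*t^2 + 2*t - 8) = 2*t^3 + 4*t^2 - 5*t - 10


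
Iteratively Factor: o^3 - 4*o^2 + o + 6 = (o + 1)*(o^2 - 5*o + 6) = (o - 2)*(o + 1)*(o - 3)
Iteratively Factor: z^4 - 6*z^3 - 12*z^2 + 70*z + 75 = (z + 3)*(z^3 - 9*z^2 + 15*z + 25) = (z - 5)*(z + 3)*(z^2 - 4*z - 5) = (z - 5)*(z + 1)*(z + 3)*(z - 5)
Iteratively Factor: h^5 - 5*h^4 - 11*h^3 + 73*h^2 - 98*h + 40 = (h - 1)*(h^4 - 4*h^3 - 15*h^2 + 58*h - 40) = (h - 2)*(h - 1)*(h^3 - 2*h^2 - 19*h + 20) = (h - 5)*(h - 2)*(h - 1)*(h^2 + 3*h - 4) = (h - 5)*(h - 2)*(h - 1)*(h + 4)*(h - 1)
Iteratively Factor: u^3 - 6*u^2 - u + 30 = (u - 5)*(u^2 - u - 6) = (u - 5)*(u - 3)*(u + 2)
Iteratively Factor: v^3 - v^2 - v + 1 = (v + 1)*(v^2 - 2*v + 1) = (v - 1)*(v + 1)*(v - 1)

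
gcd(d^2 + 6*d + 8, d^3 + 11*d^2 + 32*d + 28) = d + 2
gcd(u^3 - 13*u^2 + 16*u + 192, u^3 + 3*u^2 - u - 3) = u + 3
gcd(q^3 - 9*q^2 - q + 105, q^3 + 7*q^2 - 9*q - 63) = q + 3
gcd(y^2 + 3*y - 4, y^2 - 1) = y - 1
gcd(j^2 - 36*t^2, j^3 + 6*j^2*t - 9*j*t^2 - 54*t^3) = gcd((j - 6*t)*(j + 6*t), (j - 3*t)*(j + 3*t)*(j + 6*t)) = j + 6*t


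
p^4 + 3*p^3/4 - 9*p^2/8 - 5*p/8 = p*(p - 1)*(p + 1/2)*(p + 5/4)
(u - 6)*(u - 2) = u^2 - 8*u + 12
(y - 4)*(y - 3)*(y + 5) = y^3 - 2*y^2 - 23*y + 60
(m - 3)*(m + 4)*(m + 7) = m^3 + 8*m^2 - 5*m - 84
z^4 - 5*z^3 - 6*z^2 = z^2*(z - 6)*(z + 1)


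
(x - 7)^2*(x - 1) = x^3 - 15*x^2 + 63*x - 49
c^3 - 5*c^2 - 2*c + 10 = (c - 5)*(c - sqrt(2))*(c + sqrt(2))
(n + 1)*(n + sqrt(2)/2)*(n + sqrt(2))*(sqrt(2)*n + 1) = sqrt(2)*n^4 + sqrt(2)*n^3 + 4*n^3 + 5*sqrt(2)*n^2/2 + 4*n^2 + n + 5*sqrt(2)*n/2 + 1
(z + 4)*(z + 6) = z^2 + 10*z + 24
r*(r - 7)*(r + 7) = r^3 - 49*r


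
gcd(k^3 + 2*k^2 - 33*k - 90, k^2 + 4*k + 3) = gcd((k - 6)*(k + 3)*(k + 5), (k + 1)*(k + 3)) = k + 3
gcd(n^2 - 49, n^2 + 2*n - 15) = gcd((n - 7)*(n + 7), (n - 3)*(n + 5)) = 1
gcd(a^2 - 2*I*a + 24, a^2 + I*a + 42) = a - 6*I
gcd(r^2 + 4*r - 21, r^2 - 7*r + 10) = 1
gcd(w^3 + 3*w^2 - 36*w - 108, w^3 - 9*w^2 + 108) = w^2 - 3*w - 18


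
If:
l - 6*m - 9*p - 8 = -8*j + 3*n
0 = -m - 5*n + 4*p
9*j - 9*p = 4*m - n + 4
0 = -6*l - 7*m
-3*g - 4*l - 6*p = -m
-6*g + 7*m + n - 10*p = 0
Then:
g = 400/633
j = -1668/3587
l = 1960/3587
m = -1680/3587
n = -1840/3587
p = -160/211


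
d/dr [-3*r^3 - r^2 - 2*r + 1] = -9*r^2 - 2*r - 2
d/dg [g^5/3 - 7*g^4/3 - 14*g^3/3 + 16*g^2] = g*(5*g^3 - 28*g^2 - 42*g + 96)/3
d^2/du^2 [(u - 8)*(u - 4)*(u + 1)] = 6*u - 22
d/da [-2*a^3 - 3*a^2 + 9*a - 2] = -6*a^2 - 6*a + 9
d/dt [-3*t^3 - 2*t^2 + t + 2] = -9*t^2 - 4*t + 1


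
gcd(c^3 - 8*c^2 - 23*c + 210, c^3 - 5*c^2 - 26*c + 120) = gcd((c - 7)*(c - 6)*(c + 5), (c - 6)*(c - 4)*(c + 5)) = c^2 - c - 30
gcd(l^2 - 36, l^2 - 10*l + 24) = l - 6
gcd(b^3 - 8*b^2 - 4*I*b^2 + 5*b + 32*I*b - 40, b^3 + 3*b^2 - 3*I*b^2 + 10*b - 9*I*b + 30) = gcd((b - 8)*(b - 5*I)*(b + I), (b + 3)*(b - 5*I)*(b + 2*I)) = b - 5*I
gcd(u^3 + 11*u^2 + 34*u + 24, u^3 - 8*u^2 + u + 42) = 1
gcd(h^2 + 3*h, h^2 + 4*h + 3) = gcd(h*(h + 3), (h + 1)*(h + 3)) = h + 3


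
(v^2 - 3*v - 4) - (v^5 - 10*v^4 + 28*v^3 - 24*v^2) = -v^5 + 10*v^4 - 28*v^3 + 25*v^2 - 3*v - 4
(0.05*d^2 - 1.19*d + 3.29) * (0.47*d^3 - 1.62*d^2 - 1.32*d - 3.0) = 0.0235*d^5 - 0.6403*d^4 + 3.4081*d^3 - 3.909*d^2 - 0.772800000000001*d - 9.87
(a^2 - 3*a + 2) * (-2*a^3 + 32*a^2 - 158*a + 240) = -2*a^5 + 38*a^4 - 258*a^3 + 778*a^2 - 1036*a + 480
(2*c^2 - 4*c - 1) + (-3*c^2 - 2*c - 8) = -c^2 - 6*c - 9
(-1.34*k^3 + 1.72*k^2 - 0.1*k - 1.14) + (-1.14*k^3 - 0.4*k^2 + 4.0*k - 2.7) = -2.48*k^3 + 1.32*k^2 + 3.9*k - 3.84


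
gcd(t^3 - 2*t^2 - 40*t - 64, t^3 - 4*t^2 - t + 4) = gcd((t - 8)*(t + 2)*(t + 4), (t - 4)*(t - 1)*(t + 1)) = 1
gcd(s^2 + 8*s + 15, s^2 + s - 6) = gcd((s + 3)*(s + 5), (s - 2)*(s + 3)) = s + 3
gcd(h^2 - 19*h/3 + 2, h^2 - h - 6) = 1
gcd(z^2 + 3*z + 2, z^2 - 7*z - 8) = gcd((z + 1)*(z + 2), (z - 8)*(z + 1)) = z + 1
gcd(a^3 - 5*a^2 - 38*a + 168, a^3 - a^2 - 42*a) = a^2 - a - 42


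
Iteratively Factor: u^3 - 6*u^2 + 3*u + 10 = (u + 1)*(u^2 - 7*u + 10) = (u - 2)*(u + 1)*(u - 5)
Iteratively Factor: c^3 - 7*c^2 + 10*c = (c - 5)*(c^2 - 2*c) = (c - 5)*(c - 2)*(c)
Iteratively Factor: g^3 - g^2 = (g - 1)*(g^2) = g*(g - 1)*(g)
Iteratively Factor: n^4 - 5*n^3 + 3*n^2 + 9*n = (n + 1)*(n^3 - 6*n^2 + 9*n) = (n - 3)*(n + 1)*(n^2 - 3*n) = (n - 3)^2*(n + 1)*(n)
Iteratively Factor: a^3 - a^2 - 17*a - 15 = (a + 3)*(a^2 - 4*a - 5) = (a - 5)*(a + 3)*(a + 1)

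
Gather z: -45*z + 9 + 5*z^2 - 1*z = 5*z^2 - 46*z + 9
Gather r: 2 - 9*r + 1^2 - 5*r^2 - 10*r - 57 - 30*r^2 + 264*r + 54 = -35*r^2 + 245*r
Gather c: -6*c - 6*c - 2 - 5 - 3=-12*c - 10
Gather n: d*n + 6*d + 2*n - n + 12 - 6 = 6*d + n*(d + 1) + 6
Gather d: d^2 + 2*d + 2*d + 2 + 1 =d^2 + 4*d + 3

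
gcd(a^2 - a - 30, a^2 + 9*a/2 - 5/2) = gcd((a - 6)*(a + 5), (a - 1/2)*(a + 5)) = a + 5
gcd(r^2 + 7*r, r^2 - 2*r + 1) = 1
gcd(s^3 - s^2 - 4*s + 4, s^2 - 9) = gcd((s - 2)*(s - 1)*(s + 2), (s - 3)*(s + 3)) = 1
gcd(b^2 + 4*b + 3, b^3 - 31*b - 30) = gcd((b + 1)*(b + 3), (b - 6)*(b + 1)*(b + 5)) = b + 1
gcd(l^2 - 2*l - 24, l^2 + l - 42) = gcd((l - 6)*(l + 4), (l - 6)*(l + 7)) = l - 6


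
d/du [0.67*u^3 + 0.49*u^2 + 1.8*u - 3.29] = 2.01*u^2 + 0.98*u + 1.8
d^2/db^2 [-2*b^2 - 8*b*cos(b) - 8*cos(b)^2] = 8*b*cos(b) - 32*sin(b)^2 + 16*sin(b) + 12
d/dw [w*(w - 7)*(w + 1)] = 3*w^2 - 12*w - 7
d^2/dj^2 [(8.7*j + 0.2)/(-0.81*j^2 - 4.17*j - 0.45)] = (-(1.62*j + 4.17)*(3.24*j + 8.34)*(8.7*j + 0.2) + (42.282*j + 72.882)*(0.81*j^2 + 4.17*j + 0.45))/(0.81*j^2 + 4.17*j + 0.45)^3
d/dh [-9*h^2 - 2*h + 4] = -18*h - 2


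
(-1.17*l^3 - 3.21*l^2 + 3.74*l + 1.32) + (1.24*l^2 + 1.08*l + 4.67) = -1.17*l^3 - 1.97*l^2 + 4.82*l + 5.99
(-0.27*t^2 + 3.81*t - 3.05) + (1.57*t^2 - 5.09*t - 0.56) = 1.3*t^2 - 1.28*t - 3.61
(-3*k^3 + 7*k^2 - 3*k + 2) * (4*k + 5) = -12*k^4 + 13*k^3 + 23*k^2 - 7*k + 10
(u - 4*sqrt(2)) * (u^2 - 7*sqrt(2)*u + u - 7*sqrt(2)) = u^3 - 11*sqrt(2)*u^2 + u^2 - 11*sqrt(2)*u + 56*u + 56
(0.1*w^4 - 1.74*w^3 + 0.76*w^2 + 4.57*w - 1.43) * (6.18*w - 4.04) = 0.618*w^5 - 11.1572*w^4 + 11.7264*w^3 + 25.1722*w^2 - 27.3002*w + 5.7772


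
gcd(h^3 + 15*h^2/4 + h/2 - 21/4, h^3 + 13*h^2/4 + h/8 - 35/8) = h^2 + 3*h/4 - 7/4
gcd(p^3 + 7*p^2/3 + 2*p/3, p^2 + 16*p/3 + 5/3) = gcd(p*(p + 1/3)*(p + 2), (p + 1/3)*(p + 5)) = p + 1/3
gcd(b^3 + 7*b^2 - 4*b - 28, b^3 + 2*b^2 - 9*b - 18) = b + 2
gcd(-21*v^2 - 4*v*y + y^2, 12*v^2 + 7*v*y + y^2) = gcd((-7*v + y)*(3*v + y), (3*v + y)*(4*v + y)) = 3*v + y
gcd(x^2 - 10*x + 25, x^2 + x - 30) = x - 5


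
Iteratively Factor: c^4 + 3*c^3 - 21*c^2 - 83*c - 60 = (c - 5)*(c^3 + 8*c^2 + 19*c + 12) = (c - 5)*(c + 4)*(c^2 + 4*c + 3) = (c - 5)*(c + 1)*(c + 4)*(c + 3)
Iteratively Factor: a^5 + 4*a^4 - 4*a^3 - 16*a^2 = (a)*(a^4 + 4*a^3 - 4*a^2 - 16*a) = a*(a + 2)*(a^3 + 2*a^2 - 8*a) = a*(a - 2)*(a + 2)*(a^2 + 4*a) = a^2*(a - 2)*(a + 2)*(a + 4)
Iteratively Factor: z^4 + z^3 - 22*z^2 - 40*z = (z)*(z^3 + z^2 - 22*z - 40) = z*(z + 2)*(z^2 - z - 20) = z*(z + 2)*(z + 4)*(z - 5)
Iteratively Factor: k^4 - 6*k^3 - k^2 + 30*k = (k - 5)*(k^3 - k^2 - 6*k) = (k - 5)*(k - 3)*(k^2 + 2*k) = (k - 5)*(k - 3)*(k + 2)*(k)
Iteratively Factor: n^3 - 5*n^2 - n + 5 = (n - 5)*(n^2 - 1) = (n - 5)*(n - 1)*(n + 1)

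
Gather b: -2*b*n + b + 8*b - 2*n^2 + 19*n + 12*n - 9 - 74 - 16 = b*(9 - 2*n) - 2*n^2 + 31*n - 99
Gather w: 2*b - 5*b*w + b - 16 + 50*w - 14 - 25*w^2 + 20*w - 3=3*b - 25*w^2 + w*(70 - 5*b) - 33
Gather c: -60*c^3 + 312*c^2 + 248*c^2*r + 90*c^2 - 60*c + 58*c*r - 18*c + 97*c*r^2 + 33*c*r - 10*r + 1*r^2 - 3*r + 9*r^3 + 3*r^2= -60*c^3 + c^2*(248*r + 402) + c*(97*r^2 + 91*r - 78) + 9*r^3 + 4*r^2 - 13*r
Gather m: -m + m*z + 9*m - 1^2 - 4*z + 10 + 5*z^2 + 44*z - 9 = m*(z + 8) + 5*z^2 + 40*z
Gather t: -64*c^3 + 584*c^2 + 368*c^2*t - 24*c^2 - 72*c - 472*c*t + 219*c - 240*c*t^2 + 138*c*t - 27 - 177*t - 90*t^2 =-64*c^3 + 560*c^2 + 147*c + t^2*(-240*c - 90) + t*(368*c^2 - 334*c - 177) - 27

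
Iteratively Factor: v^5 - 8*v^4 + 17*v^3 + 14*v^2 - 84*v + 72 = (v - 2)*(v^4 - 6*v^3 + 5*v^2 + 24*v - 36) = (v - 2)^2*(v^3 - 4*v^2 - 3*v + 18) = (v - 2)^2*(v + 2)*(v^2 - 6*v + 9) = (v - 3)*(v - 2)^2*(v + 2)*(v - 3)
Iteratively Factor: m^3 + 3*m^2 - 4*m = (m)*(m^2 + 3*m - 4) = m*(m + 4)*(m - 1)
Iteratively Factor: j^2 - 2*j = (j - 2)*(j)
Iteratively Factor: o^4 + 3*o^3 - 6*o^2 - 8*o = (o + 1)*(o^3 + 2*o^2 - 8*o) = (o - 2)*(o + 1)*(o^2 + 4*o) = (o - 2)*(o + 1)*(o + 4)*(o)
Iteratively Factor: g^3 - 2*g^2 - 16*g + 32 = (g - 2)*(g^2 - 16) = (g - 4)*(g - 2)*(g + 4)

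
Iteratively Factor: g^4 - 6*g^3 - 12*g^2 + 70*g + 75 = (g + 1)*(g^3 - 7*g^2 - 5*g + 75) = (g + 1)*(g + 3)*(g^2 - 10*g + 25) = (g - 5)*(g + 1)*(g + 3)*(g - 5)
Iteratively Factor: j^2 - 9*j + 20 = (j - 4)*(j - 5)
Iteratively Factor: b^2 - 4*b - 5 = (b - 5)*(b + 1)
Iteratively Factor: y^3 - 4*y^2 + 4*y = (y)*(y^2 - 4*y + 4) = y*(y - 2)*(y - 2)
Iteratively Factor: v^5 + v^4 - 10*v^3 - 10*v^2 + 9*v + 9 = (v - 1)*(v^4 + 2*v^3 - 8*v^2 - 18*v - 9) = (v - 3)*(v - 1)*(v^3 + 5*v^2 + 7*v + 3) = (v - 3)*(v - 1)*(v + 3)*(v^2 + 2*v + 1) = (v - 3)*(v - 1)*(v + 1)*(v + 3)*(v + 1)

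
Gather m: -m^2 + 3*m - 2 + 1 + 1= -m^2 + 3*m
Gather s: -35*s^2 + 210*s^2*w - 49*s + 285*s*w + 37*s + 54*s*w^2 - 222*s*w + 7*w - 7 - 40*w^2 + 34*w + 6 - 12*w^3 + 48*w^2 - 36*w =s^2*(210*w - 35) + s*(54*w^2 + 63*w - 12) - 12*w^3 + 8*w^2 + 5*w - 1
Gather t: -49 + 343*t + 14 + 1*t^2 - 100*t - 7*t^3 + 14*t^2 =-7*t^3 + 15*t^2 + 243*t - 35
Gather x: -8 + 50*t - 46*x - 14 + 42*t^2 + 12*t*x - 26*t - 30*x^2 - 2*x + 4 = 42*t^2 + 24*t - 30*x^2 + x*(12*t - 48) - 18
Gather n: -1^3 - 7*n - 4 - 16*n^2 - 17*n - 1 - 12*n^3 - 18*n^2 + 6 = -12*n^3 - 34*n^2 - 24*n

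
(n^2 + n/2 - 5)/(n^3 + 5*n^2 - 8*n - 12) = (n + 5/2)/(n^2 + 7*n + 6)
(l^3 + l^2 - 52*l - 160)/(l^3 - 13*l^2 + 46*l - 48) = (l^2 + 9*l + 20)/(l^2 - 5*l + 6)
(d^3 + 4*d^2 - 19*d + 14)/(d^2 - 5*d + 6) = (d^2 + 6*d - 7)/(d - 3)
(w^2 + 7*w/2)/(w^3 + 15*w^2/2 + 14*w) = 1/(w + 4)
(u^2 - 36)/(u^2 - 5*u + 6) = (u^2 - 36)/(u^2 - 5*u + 6)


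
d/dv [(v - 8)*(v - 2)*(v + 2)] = 3*v^2 - 16*v - 4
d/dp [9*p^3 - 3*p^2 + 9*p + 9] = 27*p^2 - 6*p + 9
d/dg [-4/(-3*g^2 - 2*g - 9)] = 8*(-3*g - 1)/(3*g^2 + 2*g + 9)^2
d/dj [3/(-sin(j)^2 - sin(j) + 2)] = 3*(2*sin(j) + 1)*cos(j)/(sin(j)^2 + sin(j) - 2)^2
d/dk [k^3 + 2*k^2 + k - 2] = 3*k^2 + 4*k + 1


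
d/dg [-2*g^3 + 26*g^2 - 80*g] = -6*g^2 + 52*g - 80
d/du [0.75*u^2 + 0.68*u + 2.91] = 1.5*u + 0.68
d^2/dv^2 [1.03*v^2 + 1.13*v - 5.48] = 2.06000000000000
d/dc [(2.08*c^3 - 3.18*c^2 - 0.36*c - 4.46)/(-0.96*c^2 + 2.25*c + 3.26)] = (-1.9968*c^4 + 9.36*c^3 + 12.8418*c^2 - 29.2968*c + 8.8614)/(0.9216*c^4 - 4.32*c^3 - 1.1967*c^2 + 14.67*c + 10.6276)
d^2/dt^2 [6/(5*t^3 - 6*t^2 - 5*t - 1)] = 12*(3*(2 - 5*t)*(-5*t^3 + 6*t^2 + 5*t + 1) - (-15*t^2 + 12*t + 5)^2)/(-5*t^3 + 6*t^2 + 5*t + 1)^3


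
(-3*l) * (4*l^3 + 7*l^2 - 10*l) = -12*l^4 - 21*l^3 + 30*l^2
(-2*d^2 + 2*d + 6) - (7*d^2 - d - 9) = -9*d^2 + 3*d + 15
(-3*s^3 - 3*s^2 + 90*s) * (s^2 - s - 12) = -3*s^5 + 129*s^3 - 54*s^2 - 1080*s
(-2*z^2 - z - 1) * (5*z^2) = -10*z^4 - 5*z^3 - 5*z^2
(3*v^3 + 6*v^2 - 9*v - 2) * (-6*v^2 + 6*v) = -18*v^5 - 18*v^4 + 90*v^3 - 42*v^2 - 12*v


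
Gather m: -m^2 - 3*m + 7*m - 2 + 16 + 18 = -m^2 + 4*m + 32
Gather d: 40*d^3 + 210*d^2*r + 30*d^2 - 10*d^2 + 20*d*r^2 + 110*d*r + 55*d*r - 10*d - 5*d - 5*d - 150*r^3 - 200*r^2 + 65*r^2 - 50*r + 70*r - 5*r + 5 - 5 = 40*d^3 + d^2*(210*r + 20) + d*(20*r^2 + 165*r - 20) - 150*r^3 - 135*r^2 + 15*r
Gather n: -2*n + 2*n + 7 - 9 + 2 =0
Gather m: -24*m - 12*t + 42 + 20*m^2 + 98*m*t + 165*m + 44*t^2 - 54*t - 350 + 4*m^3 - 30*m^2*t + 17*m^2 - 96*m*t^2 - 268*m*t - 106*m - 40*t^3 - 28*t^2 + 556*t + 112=4*m^3 + m^2*(37 - 30*t) + m*(-96*t^2 - 170*t + 35) - 40*t^3 + 16*t^2 + 490*t - 196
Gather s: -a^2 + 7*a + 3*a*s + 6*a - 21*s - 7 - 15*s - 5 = -a^2 + 13*a + s*(3*a - 36) - 12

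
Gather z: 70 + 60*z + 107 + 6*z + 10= 66*z + 187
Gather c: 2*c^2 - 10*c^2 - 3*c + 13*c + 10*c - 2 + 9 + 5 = -8*c^2 + 20*c + 12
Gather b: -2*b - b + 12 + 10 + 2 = 24 - 3*b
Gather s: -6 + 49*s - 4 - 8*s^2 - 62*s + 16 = -8*s^2 - 13*s + 6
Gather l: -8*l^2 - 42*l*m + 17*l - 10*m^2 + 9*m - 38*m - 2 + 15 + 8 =-8*l^2 + l*(17 - 42*m) - 10*m^2 - 29*m + 21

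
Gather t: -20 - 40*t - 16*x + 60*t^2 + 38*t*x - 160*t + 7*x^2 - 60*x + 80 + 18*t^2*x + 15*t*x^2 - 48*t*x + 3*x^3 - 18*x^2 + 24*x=t^2*(18*x + 60) + t*(15*x^2 - 10*x - 200) + 3*x^3 - 11*x^2 - 52*x + 60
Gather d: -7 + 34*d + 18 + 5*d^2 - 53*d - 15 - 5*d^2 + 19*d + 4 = 0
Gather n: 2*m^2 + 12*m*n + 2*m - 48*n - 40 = 2*m^2 + 2*m + n*(12*m - 48) - 40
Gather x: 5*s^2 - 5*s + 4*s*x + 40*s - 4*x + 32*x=5*s^2 + 35*s + x*(4*s + 28)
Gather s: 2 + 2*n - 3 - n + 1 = n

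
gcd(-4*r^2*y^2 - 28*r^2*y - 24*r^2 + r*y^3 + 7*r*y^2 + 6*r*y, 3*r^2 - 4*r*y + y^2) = 1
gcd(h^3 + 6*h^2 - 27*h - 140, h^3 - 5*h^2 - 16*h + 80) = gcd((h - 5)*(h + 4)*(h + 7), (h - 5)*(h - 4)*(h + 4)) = h^2 - h - 20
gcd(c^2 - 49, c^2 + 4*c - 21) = c + 7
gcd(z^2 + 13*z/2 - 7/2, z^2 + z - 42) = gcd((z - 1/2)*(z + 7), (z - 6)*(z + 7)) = z + 7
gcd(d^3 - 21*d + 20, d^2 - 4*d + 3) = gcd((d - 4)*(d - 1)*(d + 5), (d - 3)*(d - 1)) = d - 1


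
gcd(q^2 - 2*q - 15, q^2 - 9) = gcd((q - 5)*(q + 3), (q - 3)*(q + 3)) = q + 3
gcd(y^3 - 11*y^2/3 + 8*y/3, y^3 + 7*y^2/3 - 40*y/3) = y^2 - 8*y/3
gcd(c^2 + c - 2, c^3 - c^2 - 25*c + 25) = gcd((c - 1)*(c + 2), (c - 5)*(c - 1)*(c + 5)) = c - 1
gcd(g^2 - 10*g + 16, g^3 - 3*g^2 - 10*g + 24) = g - 2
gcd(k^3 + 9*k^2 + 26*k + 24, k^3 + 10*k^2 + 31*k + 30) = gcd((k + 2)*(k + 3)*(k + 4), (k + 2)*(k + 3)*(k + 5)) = k^2 + 5*k + 6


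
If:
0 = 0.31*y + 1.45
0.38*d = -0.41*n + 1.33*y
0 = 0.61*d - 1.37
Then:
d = 2.25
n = -17.25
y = -4.68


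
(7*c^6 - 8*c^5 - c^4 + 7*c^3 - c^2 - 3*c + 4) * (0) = 0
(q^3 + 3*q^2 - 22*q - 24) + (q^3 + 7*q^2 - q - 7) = 2*q^3 + 10*q^2 - 23*q - 31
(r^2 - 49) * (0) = 0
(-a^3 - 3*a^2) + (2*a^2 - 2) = -a^3 - a^2 - 2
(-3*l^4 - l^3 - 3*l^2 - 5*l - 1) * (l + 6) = -3*l^5 - 19*l^4 - 9*l^3 - 23*l^2 - 31*l - 6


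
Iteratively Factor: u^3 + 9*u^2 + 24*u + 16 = (u + 1)*(u^2 + 8*u + 16) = (u + 1)*(u + 4)*(u + 4)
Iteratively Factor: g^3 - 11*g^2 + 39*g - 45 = (g - 5)*(g^2 - 6*g + 9) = (g - 5)*(g - 3)*(g - 3)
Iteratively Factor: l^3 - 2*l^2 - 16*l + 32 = (l - 2)*(l^2 - 16) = (l - 4)*(l - 2)*(l + 4)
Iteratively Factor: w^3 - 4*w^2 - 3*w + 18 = (w - 3)*(w^2 - w - 6) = (w - 3)*(w + 2)*(w - 3)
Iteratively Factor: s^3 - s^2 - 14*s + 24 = (s - 3)*(s^2 + 2*s - 8) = (s - 3)*(s + 4)*(s - 2)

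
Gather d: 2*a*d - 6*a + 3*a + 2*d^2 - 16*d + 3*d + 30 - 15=-3*a + 2*d^2 + d*(2*a - 13) + 15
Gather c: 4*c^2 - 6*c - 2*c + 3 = 4*c^2 - 8*c + 3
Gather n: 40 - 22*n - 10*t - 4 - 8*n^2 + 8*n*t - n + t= -8*n^2 + n*(8*t - 23) - 9*t + 36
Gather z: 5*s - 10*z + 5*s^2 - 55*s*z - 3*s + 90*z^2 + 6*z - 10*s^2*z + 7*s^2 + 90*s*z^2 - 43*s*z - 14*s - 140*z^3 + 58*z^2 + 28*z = 12*s^2 - 12*s - 140*z^3 + z^2*(90*s + 148) + z*(-10*s^2 - 98*s + 24)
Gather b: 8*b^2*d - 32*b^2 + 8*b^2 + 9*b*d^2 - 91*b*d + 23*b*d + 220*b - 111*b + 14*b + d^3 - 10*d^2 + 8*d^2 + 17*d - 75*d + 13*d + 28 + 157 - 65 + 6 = b^2*(8*d - 24) + b*(9*d^2 - 68*d + 123) + d^3 - 2*d^2 - 45*d + 126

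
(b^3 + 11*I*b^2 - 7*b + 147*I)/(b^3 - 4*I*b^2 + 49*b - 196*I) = (b^2 + 4*I*b + 21)/(b^2 - 11*I*b - 28)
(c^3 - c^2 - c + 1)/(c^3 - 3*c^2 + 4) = (c^2 - 2*c + 1)/(c^2 - 4*c + 4)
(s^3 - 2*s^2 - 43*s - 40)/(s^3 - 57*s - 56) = (s + 5)/(s + 7)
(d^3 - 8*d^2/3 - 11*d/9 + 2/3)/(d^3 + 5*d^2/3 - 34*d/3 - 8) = (d - 1/3)/(d + 4)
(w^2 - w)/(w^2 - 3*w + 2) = w/(w - 2)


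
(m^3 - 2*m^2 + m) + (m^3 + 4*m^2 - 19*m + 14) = 2*m^3 + 2*m^2 - 18*m + 14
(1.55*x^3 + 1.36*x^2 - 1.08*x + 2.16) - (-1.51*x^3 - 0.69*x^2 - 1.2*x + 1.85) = 3.06*x^3 + 2.05*x^2 + 0.12*x + 0.31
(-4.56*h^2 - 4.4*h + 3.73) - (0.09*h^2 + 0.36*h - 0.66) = -4.65*h^2 - 4.76*h + 4.39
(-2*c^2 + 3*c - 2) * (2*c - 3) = -4*c^3 + 12*c^2 - 13*c + 6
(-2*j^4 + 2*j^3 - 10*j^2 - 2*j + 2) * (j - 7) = -2*j^5 + 16*j^4 - 24*j^3 + 68*j^2 + 16*j - 14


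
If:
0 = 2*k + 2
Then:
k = -1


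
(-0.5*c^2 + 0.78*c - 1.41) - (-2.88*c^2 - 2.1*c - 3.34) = 2.38*c^2 + 2.88*c + 1.93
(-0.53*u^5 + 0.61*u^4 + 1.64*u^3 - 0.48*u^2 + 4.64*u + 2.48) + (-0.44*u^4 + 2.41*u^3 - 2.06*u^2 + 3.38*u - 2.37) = -0.53*u^5 + 0.17*u^4 + 4.05*u^3 - 2.54*u^2 + 8.02*u + 0.11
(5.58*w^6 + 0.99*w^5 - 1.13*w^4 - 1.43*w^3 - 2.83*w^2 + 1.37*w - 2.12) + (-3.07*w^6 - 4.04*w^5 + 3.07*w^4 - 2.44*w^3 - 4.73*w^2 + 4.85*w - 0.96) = 2.51*w^6 - 3.05*w^5 + 1.94*w^4 - 3.87*w^3 - 7.56*w^2 + 6.22*w - 3.08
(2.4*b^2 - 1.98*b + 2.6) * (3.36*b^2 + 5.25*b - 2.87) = 8.064*b^4 + 5.9472*b^3 - 8.547*b^2 + 19.3326*b - 7.462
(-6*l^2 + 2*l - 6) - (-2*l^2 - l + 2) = -4*l^2 + 3*l - 8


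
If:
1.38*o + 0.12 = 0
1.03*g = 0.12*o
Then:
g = -0.01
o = -0.09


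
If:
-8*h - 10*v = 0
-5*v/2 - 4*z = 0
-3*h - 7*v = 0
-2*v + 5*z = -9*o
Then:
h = 0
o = 0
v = 0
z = 0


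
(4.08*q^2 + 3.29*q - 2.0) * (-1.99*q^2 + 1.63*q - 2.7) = -8.1192*q^4 + 0.103299999999999*q^3 - 1.6733*q^2 - 12.143*q + 5.4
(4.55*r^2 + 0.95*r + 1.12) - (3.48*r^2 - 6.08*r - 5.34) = 1.07*r^2 + 7.03*r + 6.46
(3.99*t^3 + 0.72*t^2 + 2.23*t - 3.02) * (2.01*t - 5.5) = 8.0199*t^4 - 20.4978*t^3 + 0.5223*t^2 - 18.3352*t + 16.61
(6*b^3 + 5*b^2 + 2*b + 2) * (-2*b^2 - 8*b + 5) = -12*b^5 - 58*b^4 - 14*b^3 + 5*b^2 - 6*b + 10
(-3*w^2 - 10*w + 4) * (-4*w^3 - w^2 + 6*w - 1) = 12*w^5 + 43*w^4 - 24*w^3 - 61*w^2 + 34*w - 4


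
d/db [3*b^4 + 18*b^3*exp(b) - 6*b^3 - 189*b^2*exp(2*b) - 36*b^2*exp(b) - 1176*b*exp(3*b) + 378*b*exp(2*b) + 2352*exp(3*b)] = 18*b^3*exp(b) + 12*b^3 - 378*b^2*exp(2*b) + 18*b^2*exp(b) - 18*b^2 - 3528*b*exp(3*b) + 378*b*exp(2*b) - 72*b*exp(b) + 5880*exp(3*b) + 378*exp(2*b)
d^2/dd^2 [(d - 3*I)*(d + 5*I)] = 2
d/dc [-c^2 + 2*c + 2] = 2 - 2*c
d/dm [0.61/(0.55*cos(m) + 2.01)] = 0.3355*sin(m)/(0.55*cos(m) + 2.01)^2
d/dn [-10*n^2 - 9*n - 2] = -20*n - 9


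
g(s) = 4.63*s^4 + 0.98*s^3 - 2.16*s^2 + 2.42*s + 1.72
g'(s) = 18.52*s^3 + 2.94*s^2 - 4.32*s + 2.42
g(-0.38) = 0.53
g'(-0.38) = 3.47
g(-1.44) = 10.74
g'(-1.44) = -40.56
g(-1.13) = 2.36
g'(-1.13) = -15.67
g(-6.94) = 10293.68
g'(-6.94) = -6016.41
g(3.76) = 957.78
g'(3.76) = 1012.22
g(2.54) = 202.71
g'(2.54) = 313.90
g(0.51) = 2.84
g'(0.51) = 3.44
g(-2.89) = 276.01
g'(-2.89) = -407.57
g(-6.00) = 5698.24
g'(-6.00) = -3866.14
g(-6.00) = 5698.24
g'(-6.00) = -3866.14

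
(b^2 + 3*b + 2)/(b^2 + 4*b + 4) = (b + 1)/(b + 2)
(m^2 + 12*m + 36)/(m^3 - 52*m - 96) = (m + 6)/(m^2 - 6*m - 16)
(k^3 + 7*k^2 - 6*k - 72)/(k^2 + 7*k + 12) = (k^2 + 3*k - 18)/(k + 3)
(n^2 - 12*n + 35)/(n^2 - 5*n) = (n - 7)/n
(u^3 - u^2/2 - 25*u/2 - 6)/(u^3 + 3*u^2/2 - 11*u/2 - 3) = (u - 4)/(u - 2)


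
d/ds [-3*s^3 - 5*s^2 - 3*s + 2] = -9*s^2 - 10*s - 3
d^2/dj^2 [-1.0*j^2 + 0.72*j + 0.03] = -2.00000000000000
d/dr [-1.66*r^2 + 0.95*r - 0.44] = 0.95 - 3.32*r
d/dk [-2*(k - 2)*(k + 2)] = -4*k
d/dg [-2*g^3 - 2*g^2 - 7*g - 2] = -6*g^2 - 4*g - 7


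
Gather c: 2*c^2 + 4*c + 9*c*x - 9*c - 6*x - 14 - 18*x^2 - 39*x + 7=2*c^2 + c*(9*x - 5) - 18*x^2 - 45*x - 7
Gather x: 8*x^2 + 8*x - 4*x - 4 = 8*x^2 + 4*x - 4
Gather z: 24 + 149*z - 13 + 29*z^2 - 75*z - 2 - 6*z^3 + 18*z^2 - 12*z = -6*z^3 + 47*z^2 + 62*z + 9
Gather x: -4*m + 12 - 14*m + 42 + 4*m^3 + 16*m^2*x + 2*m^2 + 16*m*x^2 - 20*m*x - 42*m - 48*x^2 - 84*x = 4*m^3 + 2*m^2 - 60*m + x^2*(16*m - 48) + x*(16*m^2 - 20*m - 84) + 54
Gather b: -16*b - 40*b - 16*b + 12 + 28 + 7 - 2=45 - 72*b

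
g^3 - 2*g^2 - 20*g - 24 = (g - 6)*(g + 2)^2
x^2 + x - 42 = (x - 6)*(x + 7)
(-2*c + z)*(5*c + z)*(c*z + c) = -10*c^3*z - 10*c^3 + 3*c^2*z^2 + 3*c^2*z + c*z^3 + c*z^2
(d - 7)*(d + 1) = d^2 - 6*d - 7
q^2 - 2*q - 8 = (q - 4)*(q + 2)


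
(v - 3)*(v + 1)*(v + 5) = v^3 + 3*v^2 - 13*v - 15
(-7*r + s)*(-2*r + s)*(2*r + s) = 28*r^3 - 4*r^2*s - 7*r*s^2 + s^3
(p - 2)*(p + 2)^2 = p^3 + 2*p^2 - 4*p - 8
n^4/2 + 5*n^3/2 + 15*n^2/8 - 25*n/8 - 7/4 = (n/2 + 1)*(n - 1)*(n + 1/2)*(n + 7/2)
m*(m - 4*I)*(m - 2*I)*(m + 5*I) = m^4 - I*m^3 + 22*m^2 - 40*I*m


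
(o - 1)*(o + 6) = o^2 + 5*o - 6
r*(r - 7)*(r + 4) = r^3 - 3*r^2 - 28*r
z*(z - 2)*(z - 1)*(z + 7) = z^4 + 4*z^3 - 19*z^2 + 14*z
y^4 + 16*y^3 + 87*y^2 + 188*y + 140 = (y + 2)^2*(y + 5)*(y + 7)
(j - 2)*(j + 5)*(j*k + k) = j^3*k + 4*j^2*k - 7*j*k - 10*k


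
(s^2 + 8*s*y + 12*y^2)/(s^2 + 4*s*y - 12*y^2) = (-s - 2*y)/(-s + 2*y)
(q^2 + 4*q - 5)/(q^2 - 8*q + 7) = (q + 5)/(q - 7)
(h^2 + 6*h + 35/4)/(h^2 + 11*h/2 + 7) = (h + 5/2)/(h + 2)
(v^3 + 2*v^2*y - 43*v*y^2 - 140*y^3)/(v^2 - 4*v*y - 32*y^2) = (-v^2 + 2*v*y + 35*y^2)/(-v + 8*y)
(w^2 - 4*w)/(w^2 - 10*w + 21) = w*(w - 4)/(w^2 - 10*w + 21)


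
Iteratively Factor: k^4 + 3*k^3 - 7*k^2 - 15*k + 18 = (k - 1)*(k^3 + 4*k^2 - 3*k - 18) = (k - 2)*(k - 1)*(k^2 + 6*k + 9) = (k - 2)*(k - 1)*(k + 3)*(k + 3)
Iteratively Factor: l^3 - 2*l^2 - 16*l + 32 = (l + 4)*(l^2 - 6*l + 8) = (l - 2)*(l + 4)*(l - 4)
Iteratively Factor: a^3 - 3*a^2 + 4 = (a - 2)*(a^2 - a - 2) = (a - 2)^2*(a + 1)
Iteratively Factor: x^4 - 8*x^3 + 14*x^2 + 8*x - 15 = (x + 1)*(x^3 - 9*x^2 + 23*x - 15) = (x - 3)*(x + 1)*(x^2 - 6*x + 5) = (x - 3)*(x - 1)*(x + 1)*(x - 5)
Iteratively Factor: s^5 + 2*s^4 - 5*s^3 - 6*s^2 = (s - 2)*(s^4 + 4*s^3 + 3*s^2) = (s - 2)*(s + 3)*(s^3 + s^2) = s*(s - 2)*(s + 3)*(s^2 + s) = s*(s - 2)*(s + 1)*(s + 3)*(s)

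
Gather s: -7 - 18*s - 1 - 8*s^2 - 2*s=-8*s^2 - 20*s - 8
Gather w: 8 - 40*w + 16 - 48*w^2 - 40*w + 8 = -48*w^2 - 80*w + 32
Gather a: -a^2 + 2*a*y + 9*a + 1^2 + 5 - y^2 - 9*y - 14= -a^2 + a*(2*y + 9) - y^2 - 9*y - 8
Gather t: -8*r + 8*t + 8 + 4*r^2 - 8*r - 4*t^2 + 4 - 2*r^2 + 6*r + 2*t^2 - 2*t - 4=2*r^2 - 10*r - 2*t^2 + 6*t + 8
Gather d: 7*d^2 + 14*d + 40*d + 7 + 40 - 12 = 7*d^2 + 54*d + 35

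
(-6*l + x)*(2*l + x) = -12*l^2 - 4*l*x + x^2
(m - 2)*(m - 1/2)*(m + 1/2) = m^3 - 2*m^2 - m/4 + 1/2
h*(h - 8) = h^2 - 8*h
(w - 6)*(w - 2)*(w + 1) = w^3 - 7*w^2 + 4*w + 12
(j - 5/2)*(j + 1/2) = j^2 - 2*j - 5/4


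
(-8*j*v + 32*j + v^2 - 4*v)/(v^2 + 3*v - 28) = (-8*j + v)/(v + 7)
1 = 1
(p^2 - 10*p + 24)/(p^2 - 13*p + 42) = (p - 4)/(p - 7)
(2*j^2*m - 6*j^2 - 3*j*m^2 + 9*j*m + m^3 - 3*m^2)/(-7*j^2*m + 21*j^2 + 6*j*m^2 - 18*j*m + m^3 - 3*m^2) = (-2*j + m)/(7*j + m)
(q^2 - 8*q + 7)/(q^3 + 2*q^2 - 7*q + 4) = (q - 7)/(q^2 + 3*q - 4)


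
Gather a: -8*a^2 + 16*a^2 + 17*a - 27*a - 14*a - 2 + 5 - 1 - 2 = 8*a^2 - 24*a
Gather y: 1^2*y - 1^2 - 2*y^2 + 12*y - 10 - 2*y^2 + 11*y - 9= -4*y^2 + 24*y - 20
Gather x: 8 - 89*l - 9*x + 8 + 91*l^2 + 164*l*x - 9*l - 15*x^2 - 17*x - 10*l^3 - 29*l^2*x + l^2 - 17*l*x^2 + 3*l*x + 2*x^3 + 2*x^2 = -10*l^3 + 92*l^2 - 98*l + 2*x^3 + x^2*(-17*l - 13) + x*(-29*l^2 + 167*l - 26) + 16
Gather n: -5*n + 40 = 40 - 5*n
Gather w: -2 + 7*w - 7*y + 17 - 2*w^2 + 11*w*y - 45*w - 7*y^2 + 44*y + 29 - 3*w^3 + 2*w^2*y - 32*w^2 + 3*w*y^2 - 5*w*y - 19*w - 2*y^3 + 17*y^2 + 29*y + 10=-3*w^3 + w^2*(2*y - 34) + w*(3*y^2 + 6*y - 57) - 2*y^3 + 10*y^2 + 66*y + 54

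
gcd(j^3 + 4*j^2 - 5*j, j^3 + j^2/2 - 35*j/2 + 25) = j + 5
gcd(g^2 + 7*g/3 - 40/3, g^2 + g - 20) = g + 5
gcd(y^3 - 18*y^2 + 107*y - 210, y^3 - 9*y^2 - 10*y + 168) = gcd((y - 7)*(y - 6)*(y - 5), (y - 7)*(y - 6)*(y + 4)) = y^2 - 13*y + 42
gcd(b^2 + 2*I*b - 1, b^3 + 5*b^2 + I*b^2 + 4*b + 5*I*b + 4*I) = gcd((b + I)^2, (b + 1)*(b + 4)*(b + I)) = b + I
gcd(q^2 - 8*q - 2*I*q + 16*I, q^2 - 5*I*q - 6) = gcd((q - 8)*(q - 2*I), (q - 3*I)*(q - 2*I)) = q - 2*I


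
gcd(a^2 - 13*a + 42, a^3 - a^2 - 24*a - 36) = a - 6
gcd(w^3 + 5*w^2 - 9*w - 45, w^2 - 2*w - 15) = w + 3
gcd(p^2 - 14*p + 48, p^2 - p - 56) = p - 8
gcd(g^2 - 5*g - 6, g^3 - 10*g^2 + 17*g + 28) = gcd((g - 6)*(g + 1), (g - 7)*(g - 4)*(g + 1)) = g + 1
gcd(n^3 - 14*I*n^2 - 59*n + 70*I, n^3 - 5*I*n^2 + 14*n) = n - 7*I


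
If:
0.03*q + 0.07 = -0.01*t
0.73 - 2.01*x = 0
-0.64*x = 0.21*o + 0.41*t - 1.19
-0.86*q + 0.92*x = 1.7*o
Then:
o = 1.63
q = -2.83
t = 1.50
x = 0.36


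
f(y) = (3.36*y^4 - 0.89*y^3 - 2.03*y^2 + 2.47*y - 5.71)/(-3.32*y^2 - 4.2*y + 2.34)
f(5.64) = -25.08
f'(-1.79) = -193.02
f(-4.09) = -26.41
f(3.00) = -5.77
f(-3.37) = -20.29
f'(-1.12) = -3.53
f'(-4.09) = 9.41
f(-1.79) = -29.45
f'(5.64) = -9.94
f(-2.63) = -15.73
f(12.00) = -128.99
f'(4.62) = -7.90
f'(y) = (6.64*y + 4.2)*(3.36*y^4 - 0.89*y^3 - 2.03*y^2 + 2.47*y - 5.71)/(-3.32*y^2 - 4.2*y + 2.34)^2 + (13.44*y^3 - 2.67*y^2 - 4.06*y + 2.47)/(-3.32*y^2 - 4.2*y + 2.34) = (-22.3104*y^5 - 39.3812*y^4 + 38.9256*y^3 + 10.4786*y^2 - 47.4148*y - 18.2022)/(11.0224*y^4 + 27.888*y^3 + 2.1024*y^2 - 19.656*y + 5.4756)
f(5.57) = -24.39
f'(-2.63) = 4.29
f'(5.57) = -9.80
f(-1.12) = -1.56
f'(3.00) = -4.73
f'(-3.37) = 7.53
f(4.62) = -15.98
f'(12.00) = -22.76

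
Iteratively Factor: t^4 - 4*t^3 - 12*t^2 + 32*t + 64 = (t + 2)*(t^3 - 6*t^2 + 32) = (t - 4)*(t + 2)*(t^2 - 2*t - 8) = (t - 4)^2*(t + 2)*(t + 2)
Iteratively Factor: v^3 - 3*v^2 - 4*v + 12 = (v - 3)*(v^2 - 4) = (v - 3)*(v - 2)*(v + 2)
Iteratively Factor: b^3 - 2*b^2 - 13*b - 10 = (b - 5)*(b^2 + 3*b + 2) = (b - 5)*(b + 2)*(b + 1)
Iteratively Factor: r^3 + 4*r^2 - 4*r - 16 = (r + 4)*(r^2 - 4) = (r + 2)*(r + 4)*(r - 2)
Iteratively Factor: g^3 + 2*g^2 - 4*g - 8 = (g + 2)*(g^2 - 4) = (g + 2)^2*(g - 2)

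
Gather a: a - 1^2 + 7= a + 6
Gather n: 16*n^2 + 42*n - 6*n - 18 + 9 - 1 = 16*n^2 + 36*n - 10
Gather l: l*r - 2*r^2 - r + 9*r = l*r - 2*r^2 + 8*r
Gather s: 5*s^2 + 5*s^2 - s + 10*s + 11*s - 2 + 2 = 10*s^2 + 20*s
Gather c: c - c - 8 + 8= 0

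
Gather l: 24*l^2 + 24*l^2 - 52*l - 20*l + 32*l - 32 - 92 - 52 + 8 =48*l^2 - 40*l - 168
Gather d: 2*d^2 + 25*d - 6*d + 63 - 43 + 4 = 2*d^2 + 19*d + 24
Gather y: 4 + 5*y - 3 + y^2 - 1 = y^2 + 5*y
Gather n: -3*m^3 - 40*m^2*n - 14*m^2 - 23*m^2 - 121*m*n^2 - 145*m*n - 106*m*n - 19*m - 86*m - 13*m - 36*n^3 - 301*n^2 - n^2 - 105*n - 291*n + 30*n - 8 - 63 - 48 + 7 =-3*m^3 - 37*m^2 - 118*m - 36*n^3 + n^2*(-121*m - 302) + n*(-40*m^2 - 251*m - 366) - 112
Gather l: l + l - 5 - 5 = 2*l - 10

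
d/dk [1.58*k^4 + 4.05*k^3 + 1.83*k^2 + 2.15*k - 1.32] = 6.32*k^3 + 12.15*k^2 + 3.66*k + 2.15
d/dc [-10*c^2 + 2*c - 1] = 2 - 20*c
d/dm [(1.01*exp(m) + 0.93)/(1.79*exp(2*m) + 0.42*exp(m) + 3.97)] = (-1.8079*exp(2*m) - 3.3294*exp(m) + 3.6191)*exp(m)/(3.2041*exp(4*m) + 1.5036*exp(3*m) + 14.389*exp(2*m) + 3.3348*exp(m) + 15.7609)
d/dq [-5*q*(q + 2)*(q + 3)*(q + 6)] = -20*q^3 - 165*q^2 - 360*q - 180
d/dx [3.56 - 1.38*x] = -1.38000000000000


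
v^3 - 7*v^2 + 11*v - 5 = (v - 5)*(v - 1)^2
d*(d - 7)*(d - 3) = d^3 - 10*d^2 + 21*d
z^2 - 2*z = z*(z - 2)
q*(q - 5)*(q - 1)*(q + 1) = q^4 - 5*q^3 - q^2 + 5*q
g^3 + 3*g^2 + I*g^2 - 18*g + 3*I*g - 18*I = (g - 3)*(g + 6)*(g + I)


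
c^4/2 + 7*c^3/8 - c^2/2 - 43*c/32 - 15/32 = (c/2 + 1/2)*(c - 5/4)*(c + 1/2)*(c + 3/2)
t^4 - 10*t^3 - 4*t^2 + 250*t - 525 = (t - 7)*(t - 5)*(t - 3)*(t + 5)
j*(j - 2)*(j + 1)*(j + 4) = j^4 + 3*j^3 - 6*j^2 - 8*j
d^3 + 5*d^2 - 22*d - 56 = (d - 4)*(d + 2)*(d + 7)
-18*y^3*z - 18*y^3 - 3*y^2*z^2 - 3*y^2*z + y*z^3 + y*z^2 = (-6*y + z)*(3*y + z)*(y*z + y)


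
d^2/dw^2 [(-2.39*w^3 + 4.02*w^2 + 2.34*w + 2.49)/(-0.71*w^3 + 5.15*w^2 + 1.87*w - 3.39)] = (13.425106*w^6 + 11.9616540000002*w^5 - 64.7792640000001*w^4 + 328.392388*w^3 - 820.829142*w^2 - 188.24121*w - 226.4223)/(0.357911*w^9 - 7.788345*w^8 + 53.664924*w^7 - 90.438248*w^6 - 215.716038*w^5 + 188.701302*w^4 + 213.82334*w^3 - 141.989472*w^2 - 64.470681*w + 38.958219)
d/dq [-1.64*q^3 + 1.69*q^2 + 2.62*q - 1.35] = -4.92*q^2 + 3.38*q + 2.62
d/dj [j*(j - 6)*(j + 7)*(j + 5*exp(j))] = 5*j^3*exp(j) + 4*j^3 + 20*j^2*exp(j) + 3*j^2 - 200*j*exp(j) - 84*j - 210*exp(j)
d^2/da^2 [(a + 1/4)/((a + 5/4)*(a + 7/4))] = 128*(64*a^3 + 48*a^2 - 276*a - 311)/(4096*a^6 + 36864*a^5 + 137472*a^4 + 271872*a^3 + 300720*a^2 + 176400*a + 42875)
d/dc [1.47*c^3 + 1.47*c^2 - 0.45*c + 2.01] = 4.41*c^2 + 2.94*c - 0.45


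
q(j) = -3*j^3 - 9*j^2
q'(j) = -9*j^2 - 18*j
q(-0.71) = -3.46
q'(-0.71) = 8.24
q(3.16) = -184.53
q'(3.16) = -146.75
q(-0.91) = -5.19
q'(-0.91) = 8.93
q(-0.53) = -2.08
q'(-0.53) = 7.01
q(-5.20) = 178.46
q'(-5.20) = -149.76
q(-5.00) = 150.00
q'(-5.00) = -135.00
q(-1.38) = -9.26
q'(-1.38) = 7.70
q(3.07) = -171.63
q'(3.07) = -140.08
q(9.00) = -2916.00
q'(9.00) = -891.00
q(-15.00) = 8100.00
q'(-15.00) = -1755.00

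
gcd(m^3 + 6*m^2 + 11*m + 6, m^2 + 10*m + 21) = m + 3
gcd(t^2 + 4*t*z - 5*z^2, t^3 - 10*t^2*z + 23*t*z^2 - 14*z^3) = -t + z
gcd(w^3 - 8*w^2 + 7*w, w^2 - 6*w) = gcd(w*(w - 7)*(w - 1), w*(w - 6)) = w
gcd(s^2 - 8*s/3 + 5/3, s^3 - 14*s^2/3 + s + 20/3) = s - 5/3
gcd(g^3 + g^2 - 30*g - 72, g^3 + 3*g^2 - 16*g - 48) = g^2 + 7*g + 12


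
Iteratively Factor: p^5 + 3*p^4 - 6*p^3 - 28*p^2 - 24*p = (p + 2)*(p^4 + p^3 - 8*p^2 - 12*p) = p*(p + 2)*(p^3 + p^2 - 8*p - 12) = p*(p - 3)*(p + 2)*(p^2 + 4*p + 4) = p*(p - 3)*(p + 2)^2*(p + 2)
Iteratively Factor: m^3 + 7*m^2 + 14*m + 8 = (m + 1)*(m^2 + 6*m + 8) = (m + 1)*(m + 4)*(m + 2)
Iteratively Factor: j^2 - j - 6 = (j - 3)*(j + 2)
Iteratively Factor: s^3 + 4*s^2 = (s)*(s^2 + 4*s) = s*(s + 4)*(s)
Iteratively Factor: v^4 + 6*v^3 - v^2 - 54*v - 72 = (v + 3)*(v^3 + 3*v^2 - 10*v - 24) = (v + 2)*(v + 3)*(v^2 + v - 12) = (v - 3)*(v + 2)*(v + 3)*(v + 4)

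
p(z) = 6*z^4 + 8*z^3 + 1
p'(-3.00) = -432.00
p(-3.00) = 271.00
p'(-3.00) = -432.00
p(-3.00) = 271.00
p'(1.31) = 95.14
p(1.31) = 36.65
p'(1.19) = 74.43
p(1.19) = 26.51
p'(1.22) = 79.30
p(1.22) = 28.82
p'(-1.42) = -20.33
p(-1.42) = 2.49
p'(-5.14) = -2625.05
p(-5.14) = 3102.60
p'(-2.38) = -187.60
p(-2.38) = 85.66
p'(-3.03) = -447.29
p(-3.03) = 284.19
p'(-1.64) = -41.31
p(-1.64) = 9.12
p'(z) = 24*z^3 + 24*z^2 = 24*z^2*(z + 1)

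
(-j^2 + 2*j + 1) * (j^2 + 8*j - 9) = -j^4 - 6*j^3 + 26*j^2 - 10*j - 9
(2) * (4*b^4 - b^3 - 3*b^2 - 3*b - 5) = 8*b^4 - 2*b^3 - 6*b^2 - 6*b - 10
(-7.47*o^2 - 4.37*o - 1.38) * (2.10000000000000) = -15.687*o^2 - 9.177*o - 2.898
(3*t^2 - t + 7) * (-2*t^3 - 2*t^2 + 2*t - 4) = -6*t^5 - 4*t^4 - 6*t^3 - 28*t^2 + 18*t - 28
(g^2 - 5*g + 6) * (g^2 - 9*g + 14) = g^4 - 14*g^3 + 65*g^2 - 124*g + 84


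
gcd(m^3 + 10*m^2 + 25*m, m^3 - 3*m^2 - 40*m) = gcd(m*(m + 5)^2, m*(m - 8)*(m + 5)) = m^2 + 5*m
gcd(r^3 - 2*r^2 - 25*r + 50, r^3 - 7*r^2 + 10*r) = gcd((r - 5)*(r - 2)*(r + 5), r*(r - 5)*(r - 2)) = r^2 - 7*r + 10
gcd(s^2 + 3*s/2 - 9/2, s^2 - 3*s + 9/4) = s - 3/2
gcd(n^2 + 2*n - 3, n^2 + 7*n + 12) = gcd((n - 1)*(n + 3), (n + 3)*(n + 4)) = n + 3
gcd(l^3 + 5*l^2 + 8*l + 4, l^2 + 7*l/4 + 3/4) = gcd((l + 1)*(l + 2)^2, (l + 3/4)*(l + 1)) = l + 1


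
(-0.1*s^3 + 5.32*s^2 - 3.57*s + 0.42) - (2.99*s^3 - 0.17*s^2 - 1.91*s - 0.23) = -3.09*s^3 + 5.49*s^2 - 1.66*s + 0.65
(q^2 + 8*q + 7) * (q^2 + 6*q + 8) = q^4 + 14*q^3 + 63*q^2 + 106*q + 56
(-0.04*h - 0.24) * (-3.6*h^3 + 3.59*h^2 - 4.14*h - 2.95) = 0.144*h^4 + 0.7204*h^3 - 0.696*h^2 + 1.1116*h + 0.708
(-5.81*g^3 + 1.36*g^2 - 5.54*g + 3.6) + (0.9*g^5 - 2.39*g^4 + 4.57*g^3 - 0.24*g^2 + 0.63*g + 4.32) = 0.9*g^5 - 2.39*g^4 - 1.24*g^3 + 1.12*g^2 - 4.91*g + 7.92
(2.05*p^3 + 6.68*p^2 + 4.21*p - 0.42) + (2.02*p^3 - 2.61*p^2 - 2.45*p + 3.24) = 4.07*p^3 + 4.07*p^2 + 1.76*p + 2.82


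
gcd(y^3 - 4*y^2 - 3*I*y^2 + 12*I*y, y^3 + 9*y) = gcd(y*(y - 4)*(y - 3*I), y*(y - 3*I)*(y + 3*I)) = y^2 - 3*I*y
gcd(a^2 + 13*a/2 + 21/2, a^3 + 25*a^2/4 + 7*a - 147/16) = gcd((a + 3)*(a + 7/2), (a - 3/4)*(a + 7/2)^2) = a + 7/2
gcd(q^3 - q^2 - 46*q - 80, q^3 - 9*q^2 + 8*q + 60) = q + 2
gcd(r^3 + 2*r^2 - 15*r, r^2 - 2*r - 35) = r + 5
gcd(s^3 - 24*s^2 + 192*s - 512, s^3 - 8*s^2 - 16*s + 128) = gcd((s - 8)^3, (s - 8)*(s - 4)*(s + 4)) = s - 8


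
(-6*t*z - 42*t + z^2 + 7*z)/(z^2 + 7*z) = (-6*t + z)/z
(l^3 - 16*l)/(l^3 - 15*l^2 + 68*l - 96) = l*(l + 4)/(l^2 - 11*l + 24)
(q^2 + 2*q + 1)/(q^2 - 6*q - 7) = (q + 1)/(q - 7)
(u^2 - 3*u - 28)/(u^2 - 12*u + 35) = (u + 4)/(u - 5)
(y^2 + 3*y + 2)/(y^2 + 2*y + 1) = (y + 2)/(y + 1)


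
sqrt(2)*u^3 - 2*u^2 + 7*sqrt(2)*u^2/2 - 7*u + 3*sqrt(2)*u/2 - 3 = (u + 3)*(u - sqrt(2))*(sqrt(2)*u + sqrt(2)/2)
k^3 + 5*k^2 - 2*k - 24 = (k - 2)*(k + 3)*(k + 4)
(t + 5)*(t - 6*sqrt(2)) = t^2 - 6*sqrt(2)*t + 5*t - 30*sqrt(2)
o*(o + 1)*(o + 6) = o^3 + 7*o^2 + 6*o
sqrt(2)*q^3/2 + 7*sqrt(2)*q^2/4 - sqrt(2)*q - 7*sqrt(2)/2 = (q + 7/2)*(q - sqrt(2))*(sqrt(2)*q/2 + 1)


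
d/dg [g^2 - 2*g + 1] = 2*g - 2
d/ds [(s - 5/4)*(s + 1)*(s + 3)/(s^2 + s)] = 1 + 15/(4*s^2)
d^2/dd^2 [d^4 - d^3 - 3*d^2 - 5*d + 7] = 12*d^2 - 6*d - 6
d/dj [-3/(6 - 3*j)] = -1/(j - 2)^2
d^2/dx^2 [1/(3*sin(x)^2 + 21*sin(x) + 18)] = (-4*sin(x)^3 - 17*sin(x)^2 - 2*sin(x) + 86)/(3*(sin(x) + 1)^2*(sin(x) + 6)^3)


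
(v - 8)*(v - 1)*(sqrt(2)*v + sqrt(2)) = sqrt(2)*v^3 - 8*sqrt(2)*v^2 - sqrt(2)*v + 8*sqrt(2)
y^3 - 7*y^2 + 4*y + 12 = (y - 6)*(y - 2)*(y + 1)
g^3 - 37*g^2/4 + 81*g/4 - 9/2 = (g - 6)*(g - 3)*(g - 1/4)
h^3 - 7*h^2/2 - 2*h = h*(h - 4)*(h + 1/2)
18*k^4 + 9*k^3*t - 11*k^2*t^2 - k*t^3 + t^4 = (-3*k + t)*(-2*k + t)*(k + t)*(3*k + t)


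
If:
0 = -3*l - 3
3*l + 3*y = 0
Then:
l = -1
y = 1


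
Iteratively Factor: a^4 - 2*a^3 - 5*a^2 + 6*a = (a + 2)*(a^3 - 4*a^2 + 3*a) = a*(a + 2)*(a^2 - 4*a + 3) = a*(a - 3)*(a + 2)*(a - 1)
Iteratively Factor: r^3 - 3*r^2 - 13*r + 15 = (r - 5)*(r^2 + 2*r - 3) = (r - 5)*(r - 1)*(r + 3)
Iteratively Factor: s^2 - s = (s - 1)*(s)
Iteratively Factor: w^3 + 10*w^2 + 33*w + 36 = (w + 3)*(w^2 + 7*w + 12) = (w + 3)^2*(w + 4)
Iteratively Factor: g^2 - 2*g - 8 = (g - 4)*(g + 2)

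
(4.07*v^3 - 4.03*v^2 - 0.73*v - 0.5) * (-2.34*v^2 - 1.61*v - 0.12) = -9.5238*v^5 + 2.8775*v^4 + 7.7081*v^3 + 2.8289*v^2 + 0.8926*v + 0.06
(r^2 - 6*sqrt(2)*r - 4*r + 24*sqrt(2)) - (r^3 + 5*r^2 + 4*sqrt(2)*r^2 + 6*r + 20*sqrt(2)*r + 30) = -r^3 - 4*sqrt(2)*r^2 - 4*r^2 - 26*sqrt(2)*r - 10*r - 30 + 24*sqrt(2)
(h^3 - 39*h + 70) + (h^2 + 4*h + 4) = h^3 + h^2 - 35*h + 74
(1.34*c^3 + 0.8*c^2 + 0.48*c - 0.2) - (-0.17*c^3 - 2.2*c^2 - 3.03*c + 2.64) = 1.51*c^3 + 3.0*c^2 + 3.51*c - 2.84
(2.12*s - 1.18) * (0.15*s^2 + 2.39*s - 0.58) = 0.318*s^3 + 4.8898*s^2 - 4.0498*s + 0.6844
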